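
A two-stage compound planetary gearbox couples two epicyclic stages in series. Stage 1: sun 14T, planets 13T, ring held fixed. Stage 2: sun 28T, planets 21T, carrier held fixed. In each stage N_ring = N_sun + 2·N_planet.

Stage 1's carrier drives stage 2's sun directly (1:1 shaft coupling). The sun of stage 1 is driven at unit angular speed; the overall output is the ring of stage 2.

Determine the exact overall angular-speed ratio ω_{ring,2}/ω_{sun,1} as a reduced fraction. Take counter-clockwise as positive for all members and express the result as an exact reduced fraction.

Stage 1: N_ring = 14 + 2·13 = 40
Stage 1: 14(ω_s−ω_c) = −40(ω_r−ω_c),  ω_r=0, ω_s=1
Stage 1: 14(1−ω_c) = −40(0−ω_c)  ⇒  54ω_c = 14  ⇒  ω_c = 7/27
  ⇒ ω_c¹/ω_s¹ = 7/27
Stage 2: N_ring = 28 + 2·21 = 70
Stage 2: 28(ω_s−ω_c) = −70(ω_r−ω_c),  ω_c=0, ω_s=1
Stage 2: ω_r = 0 − (28/70)(1−0) = -2/5
  ⇒ ω_r²/ω_s² = -2/5
Coupling ω_s² = ω_c¹ ⇒ overall = 7/27 × -2/5 = -14/135

-14/135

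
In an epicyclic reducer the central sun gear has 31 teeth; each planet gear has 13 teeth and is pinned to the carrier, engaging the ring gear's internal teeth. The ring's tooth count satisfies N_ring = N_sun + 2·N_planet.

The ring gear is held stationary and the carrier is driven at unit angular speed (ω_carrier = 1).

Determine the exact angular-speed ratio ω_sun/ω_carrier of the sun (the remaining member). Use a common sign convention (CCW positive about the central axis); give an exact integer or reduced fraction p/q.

N_ring = 31 + 2·13 = 57
31(ω_s−ω_c) = −57(ω_r−ω_c),  ω_r=0, ω_c=1
ω_s = 1 − (57/31)(0−1) = 88/31
ω_s/ω_c = 88/31

88/31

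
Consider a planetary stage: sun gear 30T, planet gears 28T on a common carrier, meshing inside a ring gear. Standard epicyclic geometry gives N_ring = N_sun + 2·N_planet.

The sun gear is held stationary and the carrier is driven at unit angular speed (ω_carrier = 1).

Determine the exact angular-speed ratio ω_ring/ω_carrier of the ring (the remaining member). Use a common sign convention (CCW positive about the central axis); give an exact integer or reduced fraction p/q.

58/43

N_ring = 30 + 2·28 = 86
30(ω_s−ω_c) = −86(ω_r−ω_c),  ω_s=0, ω_c=1
ω_r = 1 − (30/86)(0−1) = 58/43
ω_r/ω_c = 58/43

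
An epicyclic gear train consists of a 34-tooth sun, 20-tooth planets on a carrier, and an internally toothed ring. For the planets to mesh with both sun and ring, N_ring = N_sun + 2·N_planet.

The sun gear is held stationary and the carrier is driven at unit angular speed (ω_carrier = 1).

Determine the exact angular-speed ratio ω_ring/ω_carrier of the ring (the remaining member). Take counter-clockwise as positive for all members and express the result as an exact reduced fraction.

N_ring = 34 + 2·20 = 74
34(ω_s−ω_c) = −74(ω_r−ω_c),  ω_s=0, ω_c=1
ω_r = 1 − (34/74)(0−1) = 54/37
ω_r/ω_c = 54/37

54/37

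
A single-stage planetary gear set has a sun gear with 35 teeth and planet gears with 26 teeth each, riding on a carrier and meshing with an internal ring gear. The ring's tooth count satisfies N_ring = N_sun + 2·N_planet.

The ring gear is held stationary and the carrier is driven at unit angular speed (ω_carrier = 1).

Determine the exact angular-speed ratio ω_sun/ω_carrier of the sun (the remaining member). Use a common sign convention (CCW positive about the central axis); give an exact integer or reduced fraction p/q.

N_ring = 35 + 2·26 = 87
35(ω_s−ω_c) = −87(ω_r−ω_c),  ω_r=0, ω_c=1
ω_s = 1 − (87/35)(0−1) = 122/35
ω_s/ω_c = 122/35

122/35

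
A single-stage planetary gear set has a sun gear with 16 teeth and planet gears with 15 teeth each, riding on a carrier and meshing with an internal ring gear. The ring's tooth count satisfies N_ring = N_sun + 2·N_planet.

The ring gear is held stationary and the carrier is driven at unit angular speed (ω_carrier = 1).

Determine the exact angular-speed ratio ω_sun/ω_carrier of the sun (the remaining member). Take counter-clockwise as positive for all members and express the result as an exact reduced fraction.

31/8

N_ring = 16 + 2·15 = 46
16(ω_s−ω_c) = −46(ω_r−ω_c),  ω_r=0, ω_c=1
ω_s = 1 − (46/16)(0−1) = 31/8
ω_s/ω_c = 31/8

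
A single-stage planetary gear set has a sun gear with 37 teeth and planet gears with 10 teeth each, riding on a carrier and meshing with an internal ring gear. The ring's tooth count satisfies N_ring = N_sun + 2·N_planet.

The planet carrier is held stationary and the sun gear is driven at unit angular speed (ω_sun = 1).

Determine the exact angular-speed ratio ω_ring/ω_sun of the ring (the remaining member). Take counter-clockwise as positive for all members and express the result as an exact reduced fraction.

-37/57

N_ring = 37 + 2·10 = 57
37(ω_s−ω_c) = −57(ω_r−ω_c),  ω_c=0, ω_s=1
ω_r = 0 − (37/57)(1−0) = -37/57
ω_r/ω_s = -37/57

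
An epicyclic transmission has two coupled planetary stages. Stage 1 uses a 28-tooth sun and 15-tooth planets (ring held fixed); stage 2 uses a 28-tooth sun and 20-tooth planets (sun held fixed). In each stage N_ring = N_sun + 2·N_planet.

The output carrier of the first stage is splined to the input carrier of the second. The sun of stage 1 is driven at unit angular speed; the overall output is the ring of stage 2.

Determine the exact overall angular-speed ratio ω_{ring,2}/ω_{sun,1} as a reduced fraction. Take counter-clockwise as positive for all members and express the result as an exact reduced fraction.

Stage 1: N_ring = 28 + 2·15 = 58
Stage 1: 28(ω_s−ω_c) = −58(ω_r−ω_c),  ω_r=0, ω_s=1
Stage 1: 28(1−ω_c) = −58(0−ω_c)  ⇒  86ω_c = 28  ⇒  ω_c = 14/43
  ⇒ ω_c¹/ω_s¹ = 14/43
Stage 2: N_ring = 28 + 2·20 = 68
Stage 2: 28(ω_s−ω_c) = −68(ω_r−ω_c),  ω_s=0, ω_c=1
Stage 2: ω_r = 1 − (28/68)(0−1) = 24/17
  ⇒ ω_r²/ω_c² = 24/17
Coupling ω_c² = ω_c¹ ⇒ overall = 14/43 × 24/17 = 336/731

336/731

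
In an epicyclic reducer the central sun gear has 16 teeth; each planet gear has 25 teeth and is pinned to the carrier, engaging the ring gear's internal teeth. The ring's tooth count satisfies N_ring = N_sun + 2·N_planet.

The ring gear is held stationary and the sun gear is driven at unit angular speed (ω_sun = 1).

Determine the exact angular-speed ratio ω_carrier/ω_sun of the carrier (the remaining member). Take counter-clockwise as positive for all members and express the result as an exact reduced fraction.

N_ring = 16 + 2·25 = 66
16(ω_s−ω_c) = −66(ω_r−ω_c),  ω_r=0, ω_s=1
16(1−ω_c) = −66(0−ω_c)  ⇒  82ω_c = 16  ⇒  ω_c = 8/41
ω_c/ω_s = 8/41

8/41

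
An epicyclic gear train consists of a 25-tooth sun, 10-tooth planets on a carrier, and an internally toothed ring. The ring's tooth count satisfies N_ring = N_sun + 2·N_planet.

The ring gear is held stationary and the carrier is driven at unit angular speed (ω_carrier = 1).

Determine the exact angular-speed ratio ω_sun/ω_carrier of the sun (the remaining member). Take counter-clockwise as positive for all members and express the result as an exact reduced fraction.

N_ring = 25 + 2·10 = 45
25(ω_s−ω_c) = −45(ω_r−ω_c),  ω_r=0, ω_c=1
ω_s = 1 − (45/25)(0−1) = 14/5
ω_s/ω_c = 14/5

14/5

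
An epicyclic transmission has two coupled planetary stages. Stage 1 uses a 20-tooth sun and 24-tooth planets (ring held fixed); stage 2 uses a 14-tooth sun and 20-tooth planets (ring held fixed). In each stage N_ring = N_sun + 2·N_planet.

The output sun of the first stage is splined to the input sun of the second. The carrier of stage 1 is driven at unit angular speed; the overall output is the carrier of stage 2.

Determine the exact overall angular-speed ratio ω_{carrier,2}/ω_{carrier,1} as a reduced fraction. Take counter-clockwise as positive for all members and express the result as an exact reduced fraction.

77/85

Stage 1: N_ring = 20 + 2·24 = 68
Stage 1: 20(ω_s−ω_c) = −68(ω_r−ω_c),  ω_r=0, ω_c=1
Stage 1: ω_s = 1 − (68/20)(0−1) = 22/5
  ⇒ ω_s¹/ω_c¹ = 22/5
Stage 2: N_ring = 14 + 2·20 = 54
Stage 2: 14(ω_s−ω_c) = −54(ω_r−ω_c),  ω_r=0, ω_s=1
Stage 2: 14(1−ω_c) = −54(0−ω_c)  ⇒  68ω_c = 14  ⇒  ω_c = 7/34
  ⇒ ω_c²/ω_s² = 7/34
Coupling ω_s² = ω_s¹ ⇒ overall = 22/5 × 7/34 = 77/85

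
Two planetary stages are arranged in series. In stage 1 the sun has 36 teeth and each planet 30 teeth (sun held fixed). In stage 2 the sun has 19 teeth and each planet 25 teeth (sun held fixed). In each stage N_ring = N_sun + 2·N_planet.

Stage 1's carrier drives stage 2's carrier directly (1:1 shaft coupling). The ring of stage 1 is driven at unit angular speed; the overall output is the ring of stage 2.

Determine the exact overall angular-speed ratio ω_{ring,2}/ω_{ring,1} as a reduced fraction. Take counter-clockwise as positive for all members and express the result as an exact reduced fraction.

Stage 1: N_ring = 36 + 2·30 = 96
Stage 1: 36(ω_s−ω_c) = −96(ω_r−ω_c),  ω_s=0, ω_r=1
Stage 1: 36(0−ω_c) = −96(1−ω_c)  ⇒  132ω_c = 96  ⇒  ω_c = 8/11
  ⇒ ω_c¹/ω_r¹ = 8/11
Stage 2: N_ring = 19 + 2·25 = 69
Stage 2: 19(ω_s−ω_c) = −69(ω_r−ω_c),  ω_s=0, ω_c=1
Stage 2: ω_r = 1 − (19/69)(0−1) = 88/69
  ⇒ ω_r²/ω_c² = 88/69
Coupling ω_c² = ω_c¹ ⇒ overall = 8/11 × 88/69 = 64/69

64/69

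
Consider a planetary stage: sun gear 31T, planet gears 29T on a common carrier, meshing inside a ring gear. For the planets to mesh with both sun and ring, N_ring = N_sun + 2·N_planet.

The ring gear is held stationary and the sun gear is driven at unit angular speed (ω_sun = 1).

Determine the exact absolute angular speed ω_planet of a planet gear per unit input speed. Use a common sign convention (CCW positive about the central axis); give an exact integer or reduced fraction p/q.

-31/58

N_ring = 31 + 2·29 = 89
31(ω_s−ω_c) = −89(ω_r−ω_c),  ω_r=0, ω_s=1
31(1−ω_c) = −89(0−ω_c)  ⇒  120ω_c = 31  ⇒  ω_c = 31/120
sun–planet: 31·(1−31/120) = −29·(ω_p−ω_c)  ⇒  ω_p−ω_c = −(31/29)·(89/120) = -2759/3480
ω_p = 31/120 − 2759/3480 = -31/58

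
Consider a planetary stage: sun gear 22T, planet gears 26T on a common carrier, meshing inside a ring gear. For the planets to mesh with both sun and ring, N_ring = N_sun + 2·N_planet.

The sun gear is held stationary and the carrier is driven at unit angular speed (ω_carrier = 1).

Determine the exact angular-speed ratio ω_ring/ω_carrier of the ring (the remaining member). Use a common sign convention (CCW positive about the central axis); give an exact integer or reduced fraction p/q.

N_ring = 22 + 2·26 = 74
22(ω_s−ω_c) = −74(ω_r−ω_c),  ω_s=0, ω_c=1
ω_r = 1 − (22/74)(0−1) = 48/37
ω_r/ω_c = 48/37

48/37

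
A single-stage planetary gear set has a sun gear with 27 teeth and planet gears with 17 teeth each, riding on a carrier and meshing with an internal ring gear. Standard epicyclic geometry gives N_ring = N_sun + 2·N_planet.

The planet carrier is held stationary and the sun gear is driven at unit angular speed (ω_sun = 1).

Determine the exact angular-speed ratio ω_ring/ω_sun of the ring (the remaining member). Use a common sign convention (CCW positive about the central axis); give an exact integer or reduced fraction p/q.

N_ring = 27 + 2·17 = 61
27(ω_s−ω_c) = −61(ω_r−ω_c),  ω_c=0, ω_s=1
ω_r = 0 − (27/61)(1−0) = -27/61
ω_r/ω_s = -27/61

-27/61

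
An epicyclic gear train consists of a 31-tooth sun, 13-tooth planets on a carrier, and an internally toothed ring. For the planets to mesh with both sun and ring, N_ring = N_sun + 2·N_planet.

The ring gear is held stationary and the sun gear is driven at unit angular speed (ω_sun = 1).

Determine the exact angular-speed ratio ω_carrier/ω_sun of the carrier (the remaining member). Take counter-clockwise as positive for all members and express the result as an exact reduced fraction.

31/88

N_ring = 31 + 2·13 = 57
31(ω_s−ω_c) = −57(ω_r−ω_c),  ω_r=0, ω_s=1
31(1−ω_c) = −57(0−ω_c)  ⇒  88ω_c = 31  ⇒  ω_c = 31/88
ω_c/ω_s = 31/88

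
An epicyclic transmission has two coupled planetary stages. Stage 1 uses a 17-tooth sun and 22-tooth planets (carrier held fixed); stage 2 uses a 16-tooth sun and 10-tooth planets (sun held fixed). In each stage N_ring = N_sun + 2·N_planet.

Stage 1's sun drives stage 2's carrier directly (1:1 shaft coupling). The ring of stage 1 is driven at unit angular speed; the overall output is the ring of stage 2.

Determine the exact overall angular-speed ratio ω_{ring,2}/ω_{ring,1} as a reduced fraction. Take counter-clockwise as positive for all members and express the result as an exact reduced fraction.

-793/153

Stage 1: N_ring = 17 + 2·22 = 61
Stage 1: 17(ω_s−ω_c) = −61(ω_r−ω_c),  ω_c=0, ω_r=1
Stage 1: ω_s = 0 − (61/17)(1−0) = -61/17
  ⇒ ω_s¹/ω_r¹ = -61/17
Stage 2: N_ring = 16 + 2·10 = 36
Stage 2: 16(ω_s−ω_c) = −36(ω_r−ω_c),  ω_s=0, ω_c=1
Stage 2: ω_r = 1 − (16/36)(0−1) = 13/9
  ⇒ ω_r²/ω_c² = 13/9
Coupling ω_c² = ω_s¹ ⇒ overall = -61/17 × 13/9 = -793/153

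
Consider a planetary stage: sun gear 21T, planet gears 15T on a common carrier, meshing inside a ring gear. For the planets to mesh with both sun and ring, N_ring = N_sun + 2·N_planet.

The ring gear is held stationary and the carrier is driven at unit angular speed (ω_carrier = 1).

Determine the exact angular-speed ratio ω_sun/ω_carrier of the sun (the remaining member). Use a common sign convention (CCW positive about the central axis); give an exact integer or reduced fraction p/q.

24/7

N_ring = 21 + 2·15 = 51
21(ω_s−ω_c) = −51(ω_r−ω_c),  ω_r=0, ω_c=1
ω_s = 1 − (51/21)(0−1) = 24/7
ω_s/ω_c = 24/7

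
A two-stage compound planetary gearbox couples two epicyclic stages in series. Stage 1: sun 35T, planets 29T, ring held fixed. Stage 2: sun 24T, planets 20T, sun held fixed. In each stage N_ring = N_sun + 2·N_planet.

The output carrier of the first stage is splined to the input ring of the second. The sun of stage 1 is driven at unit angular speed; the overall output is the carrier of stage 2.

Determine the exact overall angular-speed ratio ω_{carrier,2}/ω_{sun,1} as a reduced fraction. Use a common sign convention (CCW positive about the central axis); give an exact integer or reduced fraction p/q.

Stage 1: N_ring = 35 + 2·29 = 93
Stage 1: 35(ω_s−ω_c) = −93(ω_r−ω_c),  ω_r=0, ω_s=1
Stage 1: 35(1−ω_c) = −93(0−ω_c)  ⇒  128ω_c = 35  ⇒  ω_c = 35/128
  ⇒ ω_c¹/ω_s¹ = 35/128
Stage 2: N_ring = 24 + 2·20 = 64
Stage 2: 24(ω_s−ω_c) = −64(ω_r−ω_c),  ω_s=0, ω_r=1
Stage 2: 24(0−ω_c) = −64(1−ω_c)  ⇒  88ω_c = 64  ⇒  ω_c = 8/11
  ⇒ ω_c²/ω_r² = 8/11
Coupling ω_r² = ω_c¹ ⇒ overall = 35/128 × 8/11 = 35/176

35/176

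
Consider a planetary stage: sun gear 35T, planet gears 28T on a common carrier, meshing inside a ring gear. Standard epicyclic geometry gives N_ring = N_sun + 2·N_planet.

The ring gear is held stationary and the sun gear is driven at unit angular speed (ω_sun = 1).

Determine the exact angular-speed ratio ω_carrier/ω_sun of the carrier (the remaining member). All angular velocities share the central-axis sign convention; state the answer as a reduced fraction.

N_ring = 35 + 2·28 = 91
35(ω_s−ω_c) = −91(ω_r−ω_c),  ω_r=0, ω_s=1
35(1−ω_c) = −91(0−ω_c)  ⇒  126ω_c = 35  ⇒  ω_c = 5/18
ω_c/ω_s = 5/18

5/18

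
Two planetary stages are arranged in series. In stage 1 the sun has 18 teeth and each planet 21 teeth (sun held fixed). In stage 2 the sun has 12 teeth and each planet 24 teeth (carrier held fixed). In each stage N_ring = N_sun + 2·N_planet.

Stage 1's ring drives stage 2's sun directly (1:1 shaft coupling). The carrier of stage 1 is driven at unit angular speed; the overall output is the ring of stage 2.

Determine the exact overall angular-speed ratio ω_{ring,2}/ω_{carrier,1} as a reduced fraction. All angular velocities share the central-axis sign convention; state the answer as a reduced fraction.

-13/50

Stage 1: N_ring = 18 + 2·21 = 60
Stage 1: 18(ω_s−ω_c) = −60(ω_r−ω_c),  ω_s=0, ω_c=1
Stage 1: ω_r = 1 − (18/60)(0−1) = 13/10
  ⇒ ω_r¹/ω_c¹ = 13/10
Stage 2: N_ring = 12 + 2·24 = 60
Stage 2: 12(ω_s−ω_c) = −60(ω_r−ω_c),  ω_c=0, ω_s=1
Stage 2: ω_r = 0 − (12/60)(1−0) = -1/5
  ⇒ ω_r²/ω_s² = -1/5
Coupling ω_s² = ω_r¹ ⇒ overall = 13/10 × -1/5 = -13/50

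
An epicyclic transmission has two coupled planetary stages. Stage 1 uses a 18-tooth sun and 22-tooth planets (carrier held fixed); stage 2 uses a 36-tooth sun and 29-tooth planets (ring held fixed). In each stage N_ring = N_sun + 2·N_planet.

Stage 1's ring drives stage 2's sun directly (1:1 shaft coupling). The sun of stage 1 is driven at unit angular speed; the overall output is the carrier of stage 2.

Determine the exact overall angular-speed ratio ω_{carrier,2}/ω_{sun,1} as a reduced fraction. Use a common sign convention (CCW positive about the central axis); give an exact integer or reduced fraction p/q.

Stage 1: N_ring = 18 + 2·22 = 62
Stage 1: 18(ω_s−ω_c) = −62(ω_r−ω_c),  ω_c=0, ω_s=1
Stage 1: ω_r = 0 − (18/62)(1−0) = -9/31
  ⇒ ω_r¹/ω_s¹ = -9/31
Stage 2: N_ring = 36 + 2·29 = 94
Stage 2: 36(ω_s−ω_c) = −94(ω_r−ω_c),  ω_r=0, ω_s=1
Stage 2: 36(1−ω_c) = −94(0−ω_c)  ⇒  130ω_c = 36  ⇒  ω_c = 18/65
  ⇒ ω_c²/ω_s² = 18/65
Coupling ω_s² = ω_r¹ ⇒ overall = -9/31 × 18/65 = -162/2015

-162/2015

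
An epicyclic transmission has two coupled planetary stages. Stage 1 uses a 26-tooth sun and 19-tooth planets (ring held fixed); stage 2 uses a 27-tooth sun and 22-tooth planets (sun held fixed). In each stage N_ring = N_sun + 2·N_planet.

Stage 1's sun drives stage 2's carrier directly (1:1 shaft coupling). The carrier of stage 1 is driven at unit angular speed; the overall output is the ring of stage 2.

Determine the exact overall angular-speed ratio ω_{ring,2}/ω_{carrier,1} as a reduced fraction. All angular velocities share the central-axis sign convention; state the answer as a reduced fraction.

4410/923

Stage 1: N_ring = 26 + 2·19 = 64
Stage 1: 26(ω_s−ω_c) = −64(ω_r−ω_c),  ω_r=0, ω_c=1
Stage 1: ω_s = 1 − (64/26)(0−1) = 45/13
  ⇒ ω_s¹/ω_c¹ = 45/13
Stage 2: N_ring = 27 + 2·22 = 71
Stage 2: 27(ω_s−ω_c) = −71(ω_r−ω_c),  ω_s=0, ω_c=1
Stage 2: ω_r = 1 − (27/71)(0−1) = 98/71
  ⇒ ω_r²/ω_c² = 98/71
Coupling ω_c² = ω_s¹ ⇒ overall = 45/13 × 98/71 = 4410/923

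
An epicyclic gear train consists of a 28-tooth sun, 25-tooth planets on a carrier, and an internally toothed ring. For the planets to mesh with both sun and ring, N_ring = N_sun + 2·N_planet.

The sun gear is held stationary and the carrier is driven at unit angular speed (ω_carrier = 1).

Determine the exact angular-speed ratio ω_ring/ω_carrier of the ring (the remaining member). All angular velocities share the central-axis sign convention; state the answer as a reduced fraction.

N_ring = 28 + 2·25 = 78
28(ω_s−ω_c) = −78(ω_r−ω_c),  ω_s=0, ω_c=1
ω_r = 1 − (28/78)(0−1) = 53/39
ω_r/ω_c = 53/39

53/39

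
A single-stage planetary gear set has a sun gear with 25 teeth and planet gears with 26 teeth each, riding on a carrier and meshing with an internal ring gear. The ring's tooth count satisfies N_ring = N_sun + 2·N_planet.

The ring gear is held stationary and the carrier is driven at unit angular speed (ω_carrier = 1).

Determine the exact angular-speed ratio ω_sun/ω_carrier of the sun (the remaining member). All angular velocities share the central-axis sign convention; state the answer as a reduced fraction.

N_ring = 25 + 2·26 = 77
25(ω_s−ω_c) = −77(ω_r−ω_c),  ω_r=0, ω_c=1
ω_s = 1 − (77/25)(0−1) = 102/25
ω_s/ω_c = 102/25

102/25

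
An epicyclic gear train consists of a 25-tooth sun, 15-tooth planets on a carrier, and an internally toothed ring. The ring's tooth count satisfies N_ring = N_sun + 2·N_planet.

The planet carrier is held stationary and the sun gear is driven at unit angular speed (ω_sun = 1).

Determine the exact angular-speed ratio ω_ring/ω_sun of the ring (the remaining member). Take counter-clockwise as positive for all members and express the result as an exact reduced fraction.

N_ring = 25 + 2·15 = 55
25(ω_s−ω_c) = −55(ω_r−ω_c),  ω_c=0, ω_s=1
ω_r = 0 − (25/55)(1−0) = -5/11
ω_r/ω_s = -5/11

-5/11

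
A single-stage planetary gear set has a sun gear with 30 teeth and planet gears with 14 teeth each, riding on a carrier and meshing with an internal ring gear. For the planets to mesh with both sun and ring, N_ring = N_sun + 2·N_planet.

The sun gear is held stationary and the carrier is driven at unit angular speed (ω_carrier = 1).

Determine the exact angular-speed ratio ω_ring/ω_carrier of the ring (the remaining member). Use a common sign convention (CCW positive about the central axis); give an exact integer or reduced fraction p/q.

44/29

N_ring = 30 + 2·14 = 58
30(ω_s−ω_c) = −58(ω_r−ω_c),  ω_s=0, ω_c=1
ω_r = 1 − (30/58)(0−1) = 44/29
ω_r/ω_c = 44/29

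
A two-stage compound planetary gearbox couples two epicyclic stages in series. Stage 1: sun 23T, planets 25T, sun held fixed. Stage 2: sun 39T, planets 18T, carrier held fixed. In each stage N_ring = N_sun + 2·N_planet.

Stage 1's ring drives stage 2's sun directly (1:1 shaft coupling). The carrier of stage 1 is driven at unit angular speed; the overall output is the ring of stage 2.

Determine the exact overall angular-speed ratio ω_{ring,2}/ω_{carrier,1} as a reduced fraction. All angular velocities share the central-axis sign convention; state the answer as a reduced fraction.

-1248/1825

Stage 1: N_ring = 23 + 2·25 = 73
Stage 1: 23(ω_s−ω_c) = −73(ω_r−ω_c),  ω_s=0, ω_c=1
Stage 1: ω_r = 1 − (23/73)(0−1) = 96/73
  ⇒ ω_r¹/ω_c¹ = 96/73
Stage 2: N_ring = 39 + 2·18 = 75
Stage 2: 39(ω_s−ω_c) = −75(ω_r−ω_c),  ω_c=0, ω_s=1
Stage 2: ω_r = 0 − (39/75)(1−0) = -13/25
  ⇒ ω_r²/ω_s² = -13/25
Coupling ω_s² = ω_r¹ ⇒ overall = 96/73 × -13/25 = -1248/1825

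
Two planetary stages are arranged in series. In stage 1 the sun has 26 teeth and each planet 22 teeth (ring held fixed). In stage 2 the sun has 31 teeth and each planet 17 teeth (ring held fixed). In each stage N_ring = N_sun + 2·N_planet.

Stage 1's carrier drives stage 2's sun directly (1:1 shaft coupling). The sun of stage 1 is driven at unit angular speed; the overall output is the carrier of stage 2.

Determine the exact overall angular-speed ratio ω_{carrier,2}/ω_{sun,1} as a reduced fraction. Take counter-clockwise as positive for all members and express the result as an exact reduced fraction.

Stage 1: N_ring = 26 + 2·22 = 70
Stage 1: 26(ω_s−ω_c) = −70(ω_r−ω_c),  ω_r=0, ω_s=1
Stage 1: 26(1−ω_c) = −70(0−ω_c)  ⇒  96ω_c = 26  ⇒  ω_c = 13/48
  ⇒ ω_c¹/ω_s¹ = 13/48
Stage 2: N_ring = 31 + 2·17 = 65
Stage 2: 31(ω_s−ω_c) = −65(ω_r−ω_c),  ω_r=0, ω_s=1
Stage 2: 31(1−ω_c) = −65(0−ω_c)  ⇒  96ω_c = 31  ⇒  ω_c = 31/96
  ⇒ ω_c²/ω_s² = 31/96
Coupling ω_s² = ω_c¹ ⇒ overall = 13/48 × 31/96 = 403/4608

403/4608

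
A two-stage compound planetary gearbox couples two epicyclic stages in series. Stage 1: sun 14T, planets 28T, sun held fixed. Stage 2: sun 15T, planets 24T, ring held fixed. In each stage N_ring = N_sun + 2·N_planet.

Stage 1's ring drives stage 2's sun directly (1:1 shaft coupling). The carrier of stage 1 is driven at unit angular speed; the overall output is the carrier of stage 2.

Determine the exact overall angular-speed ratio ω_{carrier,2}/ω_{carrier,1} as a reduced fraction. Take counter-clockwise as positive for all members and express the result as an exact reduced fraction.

3/13

Stage 1: N_ring = 14 + 2·28 = 70
Stage 1: 14(ω_s−ω_c) = −70(ω_r−ω_c),  ω_s=0, ω_c=1
Stage 1: ω_r = 1 − (14/70)(0−1) = 6/5
  ⇒ ω_r¹/ω_c¹ = 6/5
Stage 2: N_ring = 15 + 2·24 = 63
Stage 2: 15(ω_s−ω_c) = −63(ω_r−ω_c),  ω_r=0, ω_s=1
Stage 2: 15(1−ω_c) = −63(0−ω_c)  ⇒  78ω_c = 15  ⇒  ω_c = 5/26
  ⇒ ω_c²/ω_s² = 5/26
Coupling ω_s² = ω_r¹ ⇒ overall = 6/5 × 5/26 = 3/13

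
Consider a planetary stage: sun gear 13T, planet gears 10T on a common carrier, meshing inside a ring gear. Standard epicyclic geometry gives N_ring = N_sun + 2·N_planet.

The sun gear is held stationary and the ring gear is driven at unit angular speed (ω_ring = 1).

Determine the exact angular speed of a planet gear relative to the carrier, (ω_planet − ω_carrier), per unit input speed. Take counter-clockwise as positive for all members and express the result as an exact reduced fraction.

N_ring = 13 + 2·10 = 33
13(ω_s−ω_c) = −33(ω_r−ω_c),  ω_s=0, ω_r=1
13(0−ω_c) = −33(1−ω_c)  ⇒  46ω_c = 33  ⇒  ω_c = 33/46
sun–planet: 13·(0−33/46) = −10·(ω_p−ω_c)  ⇒  ω_p−ω_c = −(13/10)·(-33/46) = 429/460

429/460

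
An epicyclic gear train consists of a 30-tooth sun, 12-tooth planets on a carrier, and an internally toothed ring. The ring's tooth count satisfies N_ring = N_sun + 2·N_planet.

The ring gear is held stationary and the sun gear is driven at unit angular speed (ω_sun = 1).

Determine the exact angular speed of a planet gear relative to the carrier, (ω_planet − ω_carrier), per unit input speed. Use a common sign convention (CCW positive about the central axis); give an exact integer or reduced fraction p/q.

-45/28

N_ring = 30 + 2·12 = 54
30(ω_s−ω_c) = −54(ω_r−ω_c),  ω_r=0, ω_s=1
30(1−ω_c) = −54(0−ω_c)  ⇒  84ω_c = 30  ⇒  ω_c = 5/14
sun–planet: 30·(1−5/14) = −12·(ω_p−ω_c)  ⇒  ω_p−ω_c = −(30/12)·(9/14) = -45/28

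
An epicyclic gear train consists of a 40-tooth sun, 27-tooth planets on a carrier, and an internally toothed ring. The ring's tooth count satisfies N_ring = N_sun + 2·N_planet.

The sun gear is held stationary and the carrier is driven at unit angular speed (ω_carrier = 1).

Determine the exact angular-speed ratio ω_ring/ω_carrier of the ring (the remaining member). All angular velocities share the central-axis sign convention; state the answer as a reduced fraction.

67/47

N_ring = 40 + 2·27 = 94
40(ω_s−ω_c) = −94(ω_r−ω_c),  ω_s=0, ω_c=1
ω_r = 1 − (40/94)(0−1) = 67/47
ω_r/ω_c = 67/47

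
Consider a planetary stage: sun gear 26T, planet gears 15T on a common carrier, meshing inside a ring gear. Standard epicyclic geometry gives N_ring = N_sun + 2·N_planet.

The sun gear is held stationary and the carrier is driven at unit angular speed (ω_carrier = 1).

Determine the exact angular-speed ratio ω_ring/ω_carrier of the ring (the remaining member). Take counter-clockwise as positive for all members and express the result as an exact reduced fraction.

41/28

N_ring = 26 + 2·15 = 56
26(ω_s−ω_c) = −56(ω_r−ω_c),  ω_s=0, ω_c=1
ω_r = 1 − (26/56)(0−1) = 41/28
ω_r/ω_c = 41/28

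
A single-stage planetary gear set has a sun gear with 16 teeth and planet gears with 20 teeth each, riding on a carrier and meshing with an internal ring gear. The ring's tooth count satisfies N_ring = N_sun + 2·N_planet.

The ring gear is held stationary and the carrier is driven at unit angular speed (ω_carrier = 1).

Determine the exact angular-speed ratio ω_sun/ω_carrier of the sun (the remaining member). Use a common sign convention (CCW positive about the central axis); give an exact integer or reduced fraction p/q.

9/2

N_ring = 16 + 2·20 = 56
16(ω_s−ω_c) = −56(ω_r−ω_c),  ω_r=0, ω_c=1
ω_s = 1 − (56/16)(0−1) = 9/2
ω_s/ω_c = 9/2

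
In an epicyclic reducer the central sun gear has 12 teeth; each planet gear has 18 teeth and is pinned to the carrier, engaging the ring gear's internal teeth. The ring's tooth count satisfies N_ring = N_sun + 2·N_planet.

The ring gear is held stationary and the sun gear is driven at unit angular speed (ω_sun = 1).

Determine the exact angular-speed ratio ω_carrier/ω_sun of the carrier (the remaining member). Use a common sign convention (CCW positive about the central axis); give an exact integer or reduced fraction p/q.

1/5

N_ring = 12 + 2·18 = 48
12(ω_s−ω_c) = −48(ω_r−ω_c),  ω_r=0, ω_s=1
12(1−ω_c) = −48(0−ω_c)  ⇒  60ω_c = 12  ⇒  ω_c = 1/5
ω_c/ω_s = 1/5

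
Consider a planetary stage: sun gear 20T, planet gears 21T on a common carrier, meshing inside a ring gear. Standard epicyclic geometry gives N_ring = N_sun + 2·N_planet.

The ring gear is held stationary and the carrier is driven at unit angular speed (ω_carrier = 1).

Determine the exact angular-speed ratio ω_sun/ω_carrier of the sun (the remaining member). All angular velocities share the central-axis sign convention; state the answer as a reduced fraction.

N_ring = 20 + 2·21 = 62
20(ω_s−ω_c) = −62(ω_r−ω_c),  ω_r=0, ω_c=1
ω_s = 1 − (62/20)(0−1) = 41/10
ω_s/ω_c = 41/10

41/10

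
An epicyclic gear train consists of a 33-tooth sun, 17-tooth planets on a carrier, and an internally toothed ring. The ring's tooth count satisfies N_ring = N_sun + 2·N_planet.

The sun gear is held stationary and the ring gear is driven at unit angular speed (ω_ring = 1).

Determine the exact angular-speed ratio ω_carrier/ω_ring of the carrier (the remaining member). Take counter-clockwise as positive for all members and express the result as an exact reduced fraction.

N_ring = 33 + 2·17 = 67
33(ω_s−ω_c) = −67(ω_r−ω_c),  ω_s=0, ω_r=1
33(0−ω_c) = −67(1−ω_c)  ⇒  100ω_c = 67  ⇒  ω_c = 67/100
ω_c/ω_r = 67/100

67/100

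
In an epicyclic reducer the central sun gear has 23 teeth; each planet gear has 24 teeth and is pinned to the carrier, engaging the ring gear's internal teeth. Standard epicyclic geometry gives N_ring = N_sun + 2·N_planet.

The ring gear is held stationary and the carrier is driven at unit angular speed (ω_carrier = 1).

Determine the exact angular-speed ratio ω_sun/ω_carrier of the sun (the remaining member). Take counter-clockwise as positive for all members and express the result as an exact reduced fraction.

N_ring = 23 + 2·24 = 71
23(ω_s−ω_c) = −71(ω_r−ω_c),  ω_r=0, ω_c=1
ω_s = 1 − (71/23)(0−1) = 94/23
ω_s/ω_c = 94/23

94/23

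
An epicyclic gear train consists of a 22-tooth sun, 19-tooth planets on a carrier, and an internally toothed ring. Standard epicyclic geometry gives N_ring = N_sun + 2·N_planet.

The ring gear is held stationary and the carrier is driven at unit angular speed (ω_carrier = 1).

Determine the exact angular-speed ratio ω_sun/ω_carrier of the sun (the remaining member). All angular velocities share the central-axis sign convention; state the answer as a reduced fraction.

41/11

N_ring = 22 + 2·19 = 60
22(ω_s−ω_c) = −60(ω_r−ω_c),  ω_r=0, ω_c=1
ω_s = 1 − (60/22)(0−1) = 41/11
ω_s/ω_c = 41/11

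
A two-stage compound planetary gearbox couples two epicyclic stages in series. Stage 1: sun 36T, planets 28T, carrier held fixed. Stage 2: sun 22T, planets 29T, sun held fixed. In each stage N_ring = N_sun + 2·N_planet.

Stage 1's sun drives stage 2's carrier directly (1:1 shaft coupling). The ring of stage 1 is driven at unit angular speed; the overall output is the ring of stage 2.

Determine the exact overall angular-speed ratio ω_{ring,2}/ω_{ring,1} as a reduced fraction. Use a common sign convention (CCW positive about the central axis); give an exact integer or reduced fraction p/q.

-391/120

Stage 1: N_ring = 36 + 2·28 = 92
Stage 1: 36(ω_s−ω_c) = −92(ω_r−ω_c),  ω_c=0, ω_r=1
Stage 1: ω_s = 0 − (92/36)(1−0) = -23/9
  ⇒ ω_s¹/ω_r¹ = -23/9
Stage 2: N_ring = 22 + 2·29 = 80
Stage 2: 22(ω_s−ω_c) = −80(ω_r−ω_c),  ω_s=0, ω_c=1
Stage 2: ω_r = 1 − (22/80)(0−1) = 51/40
  ⇒ ω_r²/ω_c² = 51/40
Coupling ω_c² = ω_s¹ ⇒ overall = -23/9 × 51/40 = -391/120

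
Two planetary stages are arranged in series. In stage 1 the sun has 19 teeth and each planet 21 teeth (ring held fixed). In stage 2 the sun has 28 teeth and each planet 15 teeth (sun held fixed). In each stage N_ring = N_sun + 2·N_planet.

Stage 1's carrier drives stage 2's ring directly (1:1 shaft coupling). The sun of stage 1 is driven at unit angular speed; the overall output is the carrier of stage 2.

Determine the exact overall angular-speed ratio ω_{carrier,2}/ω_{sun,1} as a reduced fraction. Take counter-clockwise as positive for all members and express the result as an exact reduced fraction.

551/3440

Stage 1: N_ring = 19 + 2·21 = 61
Stage 1: 19(ω_s−ω_c) = −61(ω_r−ω_c),  ω_r=0, ω_s=1
Stage 1: 19(1−ω_c) = −61(0−ω_c)  ⇒  80ω_c = 19  ⇒  ω_c = 19/80
  ⇒ ω_c¹/ω_s¹ = 19/80
Stage 2: N_ring = 28 + 2·15 = 58
Stage 2: 28(ω_s−ω_c) = −58(ω_r−ω_c),  ω_s=0, ω_r=1
Stage 2: 28(0−ω_c) = −58(1−ω_c)  ⇒  86ω_c = 58  ⇒  ω_c = 29/43
  ⇒ ω_c²/ω_r² = 29/43
Coupling ω_r² = ω_c¹ ⇒ overall = 19/80 × 29/43 = 551/3440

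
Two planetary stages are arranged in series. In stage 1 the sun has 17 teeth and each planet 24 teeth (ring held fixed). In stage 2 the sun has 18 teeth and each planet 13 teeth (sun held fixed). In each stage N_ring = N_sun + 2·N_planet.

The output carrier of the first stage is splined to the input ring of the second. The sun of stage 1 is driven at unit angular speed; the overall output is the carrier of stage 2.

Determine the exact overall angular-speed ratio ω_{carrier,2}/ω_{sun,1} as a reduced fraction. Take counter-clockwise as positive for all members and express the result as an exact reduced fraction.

187/1271

Stage 1: N_ring = 17 + 2·24 = 65
Stage 1: 17(ω_s−ω_c) = −65(ω_r−ω_c),  ω_r=0, ω_s=1
Stage 1: 17(1−ω_c) = −65(0−ω_c)  ⇒  82ω_c = 17  ⇒  ω_c = 17/82
  ⇒ ω_c¹/ω_s¹ = 17/82
Stage 2: N_ring = 18 + 2·13 = 44
Stage 2: 18(ω_s−ω_c) = −44(ω_r−ω_c),  ω_s=0, ω_r=1
Stage 2: 18(0−ω_c) = −44(1−ω_c)  ⇒  62ω_c = 44  ⇒  ω_c = 22/31
  ⇒ ω_c²/ω_r² = 22/31
Coupling ω_r² = ω_c¹ ⇒ overall = 17/82 × 22/31 = 187/1271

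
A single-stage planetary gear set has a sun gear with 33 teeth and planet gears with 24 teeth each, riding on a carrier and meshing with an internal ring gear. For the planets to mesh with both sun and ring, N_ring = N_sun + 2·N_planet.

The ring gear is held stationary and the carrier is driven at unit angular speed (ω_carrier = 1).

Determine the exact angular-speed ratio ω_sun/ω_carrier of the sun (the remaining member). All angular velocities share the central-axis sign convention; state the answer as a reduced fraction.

N_ring = 33 + 2·24 = 81
33(ω_s−ω_c) = −81(ω_r−ω_c),  ω_r=0, ω_c=1
ω_s = 1 − (81/33)(0−1) = 38/11
ω_s/ω_c = 38/11

38/11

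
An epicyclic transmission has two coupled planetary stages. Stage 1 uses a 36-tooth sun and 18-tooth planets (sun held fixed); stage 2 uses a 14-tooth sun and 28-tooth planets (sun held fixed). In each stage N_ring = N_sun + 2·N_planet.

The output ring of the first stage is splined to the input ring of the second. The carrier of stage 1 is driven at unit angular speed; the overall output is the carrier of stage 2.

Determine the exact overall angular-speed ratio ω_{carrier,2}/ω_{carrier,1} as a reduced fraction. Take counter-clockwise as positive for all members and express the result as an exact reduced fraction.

5/4

Stage 1: N_ring = 36 + 2·18 = 72
Stage 1: 36(ω_s−ω_c) = −72(ω_r−ω_c),  ω_s=0, ω_c=1
Stage 1: ω_r = 1 − (36/72)(0−1) = 3/2
  ⇒ ω_r¹/ω_c¹ = 3/2
Stage 2: N_ring = 14 + 2·28 = 70
Stage 2: 14(ω_s−ω_c) = −70(ω_r−ω_c),  ω_s=0, ω_r=1
Stage 2: 14(0−ω_c) = −70(1−ω_c)  ⇒  84ω_c = 70  ⇒  ω_c = 5/6
  ⇒ ω_c²/ω_r² = 5/6
Coupling ω_r² = ω_r¹ ⇒ overall = 3/2 × 5/6 = 5/4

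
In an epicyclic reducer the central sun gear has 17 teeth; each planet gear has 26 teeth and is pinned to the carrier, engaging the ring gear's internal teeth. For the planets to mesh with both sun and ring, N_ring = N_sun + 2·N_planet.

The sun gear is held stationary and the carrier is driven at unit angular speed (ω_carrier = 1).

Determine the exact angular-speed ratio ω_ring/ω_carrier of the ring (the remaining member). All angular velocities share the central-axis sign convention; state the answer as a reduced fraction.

N_ring = 17 + 2·26 = 69
17(ω_s−ω_c) = −69(ω_r−ω_c),  ω_s=0, ω_c=1
ω_r = 1 − (17/69)(0−1) = 86/69
ω_r/ω_c = 86/69

86/69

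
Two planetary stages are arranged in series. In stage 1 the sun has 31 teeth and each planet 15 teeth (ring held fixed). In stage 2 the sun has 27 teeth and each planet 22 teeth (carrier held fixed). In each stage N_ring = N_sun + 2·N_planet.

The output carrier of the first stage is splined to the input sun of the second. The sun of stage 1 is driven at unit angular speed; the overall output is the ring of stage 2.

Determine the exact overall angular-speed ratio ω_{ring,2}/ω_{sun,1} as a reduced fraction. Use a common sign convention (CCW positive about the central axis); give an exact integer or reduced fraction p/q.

-837/6532

Stage 1: N_ring = 31 + 2·15 = 61
Stage 1: 31(ω_s−ω_c) = −61(ω_r−ω_c),  ω_r=0, ω_s=1
Stage 1: 31(1−ω_c) = −61(0−ω_c)  ⇒  92ω_c = 31  ⇒  ω_c = 31/92
  ⇒ ω_c¹/ω_s¹ = 31/92
Stage 2: N_ring = 27 + 2·22 = 71
Stage 2: 27(ω_s−ω_c) = −71(ω_r−ω_c),  ω_c=0, ω_s=1
Stage 2: ω_r = 0 − (27/71)(1−0) = -27/71
  ⇒ ω_r²/ω_s² = -27/71
Coupling ω_s² = ω_c¹ ⇒ overall = 31/92 × -27/71 = -837/6532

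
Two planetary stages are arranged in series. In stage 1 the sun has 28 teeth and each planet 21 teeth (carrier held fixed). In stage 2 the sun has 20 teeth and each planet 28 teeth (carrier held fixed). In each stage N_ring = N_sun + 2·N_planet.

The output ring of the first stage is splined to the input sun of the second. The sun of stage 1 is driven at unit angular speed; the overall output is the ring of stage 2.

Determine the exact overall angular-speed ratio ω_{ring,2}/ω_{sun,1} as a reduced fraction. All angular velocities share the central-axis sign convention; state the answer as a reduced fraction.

Stage 1: N_ring = 28 + 2·21 = 70
Stage 1: 28(ω_s−ω_c) = −70(ω_r−ω_c),  ω_c=0, ω_s=1
Stage 1: ω_r = 0 − (28/70)(1−0) = -2/5
  ⇒ ω_r¹/ω_s¹ = -2/5
Stage 2: N_ring = 20 + 2·28 = 76
Stage 2: 20(ω_s−ω_c) = −76(ω_r−ω_c),  ω_c=0, ω_s=1
Stage 2: ω_r = 0 − (20/76)(1−0) = -5/19
  ⇒ ω_r²/ω_s² = -5/19
Coupling ω_s² = ω_r¹ ⇒ overall = -2/5 × -5/19 = 2/19

2/19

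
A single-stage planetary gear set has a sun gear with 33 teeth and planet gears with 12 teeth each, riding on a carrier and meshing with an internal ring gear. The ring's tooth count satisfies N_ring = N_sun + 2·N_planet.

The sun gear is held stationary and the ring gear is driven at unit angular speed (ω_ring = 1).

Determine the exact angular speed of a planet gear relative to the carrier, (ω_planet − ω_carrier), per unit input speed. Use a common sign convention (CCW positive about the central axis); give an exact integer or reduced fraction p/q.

N_ring = 33 + 2·12 = 57
33(ω_s−ω_c) = −57(ω_r−ω_c),  ω_s=0, ω_r=1
33(0−ω_c) = −57(1−ω_c)  ⇒  90ω_c = 57  ⇒  ω_c = 19/30
sun–planet: 33·(0−19/30) = −12·(ω_p−ω_c)  ⇒  ω_p−ω_c = −(33/12)·(-19/30) = 209/120

209/120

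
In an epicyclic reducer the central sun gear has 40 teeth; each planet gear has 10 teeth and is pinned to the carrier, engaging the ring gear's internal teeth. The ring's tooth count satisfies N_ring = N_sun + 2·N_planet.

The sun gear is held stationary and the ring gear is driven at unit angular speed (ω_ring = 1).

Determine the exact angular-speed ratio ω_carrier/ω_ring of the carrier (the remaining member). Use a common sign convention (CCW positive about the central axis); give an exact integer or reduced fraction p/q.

3/5

N_ring = 40 + 2·10 = 60
40(ω_s−ω_c) = −60(ω_r−ω_c),  ω_s=0, ω_r=1
40(0−ω_c) = −60(1−ω_c)  ⇒  100ω_c = 60  ⇒  ω_c = 3/5
ω_c/ω_r = 3/5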